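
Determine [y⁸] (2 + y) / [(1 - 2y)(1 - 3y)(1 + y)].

33592

Partial fractions give a closed form: a_n = (-10/3)·2^n + (21/4)·3^n + (1/12)·(-1)^n.
At n = 8: a_8 = 33592.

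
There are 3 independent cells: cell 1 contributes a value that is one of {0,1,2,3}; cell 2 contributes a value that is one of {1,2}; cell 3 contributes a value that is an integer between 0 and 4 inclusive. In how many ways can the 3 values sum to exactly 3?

The generating function for the choices is (1 + z + z^2 + z^3)·(z + z^2)·(1 + z + z^2 + z^3 + z^4); the count is [z^3].
(1 + z + z^2 + z^3) has coefficients 1,1,1,1 for degrees 0…3.
(z + z^2) has coefficients 0,1,1,0 for degrees 0…3.
Finally multiplying by (1 + z + z^2 + z^3 + z^4), the product of all factors after the first has coefficients 0,1,2,2 for degrees 0…3.
[z^3] = 1·2 + 1·2 + 1·1 + 1·0 = 5.

5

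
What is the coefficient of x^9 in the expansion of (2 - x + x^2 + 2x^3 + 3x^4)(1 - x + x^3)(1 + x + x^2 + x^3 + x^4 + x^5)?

(2 - x + x^2 + 2x^3 + 3x^4) has coefficients 2,-1,1,2,3 for degrees 0…4.
(1 - x + x^3) has coefficients 1,-1,0,1,0,0,0,0,0,0 for degrees 0…9.
Finally multiplying by (1 + x + x^2 + x^3 + x^4 + x^5), the product of all factors after the first has coefficients 1,0,0,1,1,1,0,1,1,0 for degrees 0…9.
[x^9] = 2·0 − 1·1 + 1·1 + 2·0 + 3·1 = 3.

3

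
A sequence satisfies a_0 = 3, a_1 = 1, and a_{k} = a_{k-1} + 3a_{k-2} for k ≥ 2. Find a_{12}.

The ordinary generating function has denominator 1 - q - 3q^2.
Iterating the recurrence: a_0,…,a_{12} = 3, 1, 10, 13, 43, 82, 211, 457, 1090, 2461, 5731, 13114, 30307.

30307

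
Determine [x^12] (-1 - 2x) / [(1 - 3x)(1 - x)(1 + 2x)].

Partial fractions give a closed form: a_n = (-3/2)·3^n + (1/2)·1^n.
At n = 12: a_12 = -797161.

-797161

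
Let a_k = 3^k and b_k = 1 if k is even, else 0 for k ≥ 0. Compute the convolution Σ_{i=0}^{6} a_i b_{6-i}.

820

The convolution is the x^6 coefficient of A(x)B(x).
Σ = 1·1 + 3·0 + 9·1 + 27·0 + 81·1 + 243·0 + 729·1 = 820.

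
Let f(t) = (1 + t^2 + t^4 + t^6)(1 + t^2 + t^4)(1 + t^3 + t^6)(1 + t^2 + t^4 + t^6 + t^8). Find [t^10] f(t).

(1 + t^2 + t^4 + t^6) has coefficients 1,0,1,0,1,0,1 for degrees 0…6.
(1 + t^2 + t^4) has coefficients 1,0,1,0,1,0,0,0,0,0,0 for degrees 0…10.
Multiplying by (1 + t^3 + t^6) gives running coefficients 1,0,1,1,1,1,1,1,1,0,1 for degrees 0…10.
Finally multiplying by (1 + t^2 + t^4 + t^6 + t^8), the product of all factors after the first has coefficients 1,0,2,1,3,2,4,3,5,3,5 for degrees 0…10.
[t^10] = 1·5 + 1·5 + 1·4 + 1·3 = 17.

17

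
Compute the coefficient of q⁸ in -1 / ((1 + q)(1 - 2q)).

-171

Partial fractions give a closed form: a_n = (-1/3)·(-1)^n + (-2/3)·2^n.
At n = 8: a_8 = -171.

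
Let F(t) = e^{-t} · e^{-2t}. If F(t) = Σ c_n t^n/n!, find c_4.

The EGF product rule gives c_4 = Σ_{k_1+k_2=4} C(4; k_1,k_2) · ∏ g_i(k_i), where e^{-t} gives (-1)^k; e^{-2t} gives (-2)^k.
g_1(k) for k = 0…4: 1, -1, 1, -1, 1.
g_2(k) for k = 0…4: 1, -2, 4, -8, 16.
c_4 = Σ_k C(4,k)·g_1(k)·g_2(4−k) = 1·1·16 + 4·(-1)·(-8) + 6·1·4 + 4·(-1)·(-2) + 1·1·1 = 16 + 32 + 24 + 8 + 1 = 81.

81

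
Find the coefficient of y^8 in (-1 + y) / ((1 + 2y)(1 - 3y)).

The denominator gives the recurrence a_n = a_(n−1) + 6a_(n−2) for n ≥ 2; the numerator fixes a_0 = -1, a_1 = 0.
Iterating: -1, 0, -6, -6, -42, -78, -330, -798, -2778, so a_8 = -2778.

-2778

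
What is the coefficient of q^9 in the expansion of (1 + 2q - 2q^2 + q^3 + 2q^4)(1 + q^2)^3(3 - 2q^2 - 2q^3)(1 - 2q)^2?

(1 + 2q - 2q^2 + q^3 + 2q^4) has coefficients 1,2,-2,1,2 for degrees 0…4.
(1 + q^2)^3 has coefficients 1,0,3,0,3,0,1,0,0,0 for degrees 0…9.
Multiplying by (3 - 2q^2 - 2q^3) gives running coefficients 3,0,7,-2,3,-6,-3,-6,-2,-2 for degrees 0…9.
Finally multiplying by (1 - 2q)^2, the product of all factors after the first has coefficients 3,-12,19,-30,39,-26,33,-18,10,-18 for degrees 0…9.
[q^9] = 1·(-18) + 2·10 − 2·(-18) + 1·33 + 2·(-26) = 19.

19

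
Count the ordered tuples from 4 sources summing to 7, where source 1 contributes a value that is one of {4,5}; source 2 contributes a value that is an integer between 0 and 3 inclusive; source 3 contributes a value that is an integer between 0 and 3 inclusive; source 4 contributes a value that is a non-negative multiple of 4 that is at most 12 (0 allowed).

7

The generating function for the choices is (y^4 + y^5)·(1 + y + y^2 + y^3)·(1 + y + y^2 + y^3)·(1 + y^4 + y^8 + y^12); the count is [y^7].
(y^4 + y^5) has coefficients 0,0,0,0,1,1 for degrees 0…5.
(1 + y + y^2 + y^3) has coefficients 1,1,1,1,0,0,0,0 for degrees 0…7.
Multiplying by (1 + y + y^2 + y^3) gives running coefficients 1,2,3,4,3,2,1,0 for degrees 0…7.
Finally multiplying by (1 + y^4 + y^8 + y^12), the product of all factors after the first has coefficients 1,2,3,4,4,4,4,4 for degrees 0…7.
[y^7] = 1·4 + 1·3 = 7.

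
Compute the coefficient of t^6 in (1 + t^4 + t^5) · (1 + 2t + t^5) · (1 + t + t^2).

(1 + t^4 + t^5) has coefficients 1,0,0,0,1,1 for degrees 0…5.
(1 + 2t + t^5) has coefficients 1,2,0,0,0,1,0 for degrees 0…6.
Finally multiplying by (1 + t + t^2), the product of all factors after the first has coefficients 1,3,3,2,0,1,1 for degrees 0…6.
[t^6] = 1·1 + 1·3 + 1·3 = 7.

7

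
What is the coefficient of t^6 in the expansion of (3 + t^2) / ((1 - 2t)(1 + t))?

140

The denominator gives the recurrence a_n = a_(n−1) + 2a_(n−2) for n ≥ 3; the numerator fixes a_0 = 3, a_1 = 3, a_2 = 10.
Iterating: 3, 3, 10, 16, 36, 68, 140, so a_6 = 140.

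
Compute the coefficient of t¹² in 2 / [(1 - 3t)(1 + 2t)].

Partial fractions give a closed form: a_n = (6/5)·3^n + (4/5)·(-2)^n.
At n = 12: a_12 = 641006.

641006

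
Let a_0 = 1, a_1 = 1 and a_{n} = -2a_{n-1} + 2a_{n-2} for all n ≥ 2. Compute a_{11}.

The ordinary generating function has denominator 1 + 2t - 2t^2.
Iterating the recurrence: a_0,…,a_{11} = 1, 1, 0, 2, -4, 12, -32, 88, -240, 656, -1792, 4896.

4896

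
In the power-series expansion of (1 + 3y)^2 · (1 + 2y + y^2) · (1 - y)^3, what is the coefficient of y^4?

-5

(1 + 3y)^2 has coefficients 1,6,9 for degrees 0…2.
(1 + 2y + y^2) has coefficients 1,2,1,0,0 for degrees 0…4.
Finally multiplying by (1 - y)^3, the product of all factors after the first has coefficients 1,-1,-2,2,1 for degrees 0…4.
[y^4] = 1·1 + 6·2 + 9·(-2) = -5.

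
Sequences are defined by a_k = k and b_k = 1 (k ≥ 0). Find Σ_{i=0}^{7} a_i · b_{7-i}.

28

This is [x^7] in the product of the two ordinary generating functions.
Σ = 0·1 + 1·1 + 2·1 + 3·1 + 4·1 + 5·1 + 6·1 + 7·1 = 28.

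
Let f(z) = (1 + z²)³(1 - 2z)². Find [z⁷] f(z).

(1 + z²)³ has coefficients 1,0,3,0,3,0,1 for degrees 0…6.
(1 - 2z)² has coefficients 1,-4,4,0,0,0,0,0 for degrees 0…7.
[z⁷] = 1·0 + 3·0 + 3·0 + 1·(-4) = -4.

-4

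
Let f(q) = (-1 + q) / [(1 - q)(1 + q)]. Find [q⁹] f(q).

The denominator gives the recurrence a_n = a_(n−2) for n ≥ 3; the numerator fixes a_0 = -1, a_1 = 1, a_2 = -1.
Iterating: -1, 1, -1, 1, -1, 1, -1, 1, -1, 1, so a_9 = 1.

1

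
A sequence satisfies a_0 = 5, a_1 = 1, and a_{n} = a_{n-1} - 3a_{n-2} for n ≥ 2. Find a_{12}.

The ordinary generating function has denominator 1 - y + 3y^2.
Iterating the recurrence: a_0,…,a_{12} = 5, 1, -14, -17, 25, 76, 1, -227, -230, 451, 1141, -212, -3635.

-3635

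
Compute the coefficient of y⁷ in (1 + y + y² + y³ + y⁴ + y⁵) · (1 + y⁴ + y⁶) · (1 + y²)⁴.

20

(1 + y + y² + y³ + y⁴ + y⁵) has coefficients 1,1,1,1,1,1 for degrees 0…5.
(1 + y⁴ + y⁶) has coefficients 1,0,0,0,1,0,1,0 for degrees 0…7.
Finally multiplying by (1 + y²)⁴, the product of all factors after the first has coefficients 1,0,4,0,7,0,9,0 for degrees 0…7.
[y⁷] = 1·0 + 1·9 + 1·0 + 1·7 + 1·0 + 1·4 = 20.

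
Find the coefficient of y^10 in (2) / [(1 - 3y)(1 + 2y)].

71678

Partial fractions give a closed form: a_n = (6/5)·3^n + (4/5)·(-2)^n.
At n = 10: a_10 = 71678.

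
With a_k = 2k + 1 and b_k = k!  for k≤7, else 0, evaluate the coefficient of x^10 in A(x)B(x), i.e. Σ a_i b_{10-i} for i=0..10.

The convolution is the t^10 coefficient of A(t)B(t).
Σ = 1·0 + 3·0 + 5·0 + 7·5040 + 9·720 + 11·120 + 13·24 + 15·6 + 17·2 + 19·1 + 21·1 = 43556.

43556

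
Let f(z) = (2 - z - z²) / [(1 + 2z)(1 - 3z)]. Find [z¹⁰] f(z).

The denominator gives the recurrence a_n = a_(n−1) + 6a_(n−2) for n ≥ 3; the numerator fixes a_0 = 2, a_1 = 1, a_2 = 12.
Iterating: 2, 1, 12, 18, 90, 198, 738, 1926, 6354, 17910, 56034, so a_10 = 56034.

56034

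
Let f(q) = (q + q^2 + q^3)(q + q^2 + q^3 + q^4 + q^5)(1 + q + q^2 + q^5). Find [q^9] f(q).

(q + q^2 + q^3) has coefficients 0,1,1,1 for degrees 0…3.
(q + q^2 + q^3 + q^4 + q^5) has coefficients 0,1,1,1,1,1,0,0,0,0 for degrees 0…9.
Finally multiplying by (1 + q + q^2 + q^5), the product of all factors after the first has coefficients 0,1,2,3,3,3,3,2,1,1 for degrees 0…9.
[q^9] = 1·1 + 1·2 + 1·3 = 6.

6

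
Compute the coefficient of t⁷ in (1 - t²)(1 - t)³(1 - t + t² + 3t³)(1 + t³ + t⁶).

-24

(1 - t²) has coefficients 1,0,-1 for degrees 0…2.
(1 - t)³ has coefficients 1,-3,3,-1,0,0,0,0 for degrees 0…7.
Multiplying by (1 - t + t² + 3t³) gives running coefficients 1,-4,7,-4,-5,8,-3,0 for degrees 0…7.
Finally multiplying by (1 + t³ + t⁶), the product of all factors after the first has coefficients 1,-4,7,-3,-9,15,-6,-9 for degrees 0…7.
[t⁷] = 1·(-9) − 1·15 = -24.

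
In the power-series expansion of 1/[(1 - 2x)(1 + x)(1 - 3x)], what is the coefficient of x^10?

Partial fractions give a closed form: a_n = (-4/3)·2^n + (1/12)·(-1)^n + (9/4)·3^n.
At n = 10: a_10 = 131495.

131495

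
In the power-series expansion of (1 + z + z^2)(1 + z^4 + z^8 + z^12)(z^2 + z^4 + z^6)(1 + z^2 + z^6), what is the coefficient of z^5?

(1 + z + z^2) has coefficients 1,1,1 for degrees 0…2.
(1 + z^4 + z^8 + z^12) has coefficients 1,0,0,0,1,0 for degrees 0…5.
Multiplying by (z^2 + z^4 + z^6) gives running coefficients 0,0,1,0,1,0 for degrees 0…5.
Finally multiplying by (1 + z^2 + z^6), the product of all factors after the first has coefficients 0,0,1,0,2,0 for degrees 0…5.
[z^5] = 1·0 + 1·2 + 1·0 = 2.

2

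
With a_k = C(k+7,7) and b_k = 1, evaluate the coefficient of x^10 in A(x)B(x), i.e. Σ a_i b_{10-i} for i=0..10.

Write out a_i and b_{10-i} for i = 0,…,10 and sum the products.
Σ = 1·1 + 8·1 + 36·1 + 120·1 + 330·1 + 792·1 + 1716·1 + 3432·1 + 6435·1 + 11440·1 + 19448·1 = 43758.

43758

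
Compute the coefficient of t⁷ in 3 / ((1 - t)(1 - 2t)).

765

Partial fractions give a closed form: a_n = (-3)·1^n + (6)·2^n.
At n = 7: a_7 = 765.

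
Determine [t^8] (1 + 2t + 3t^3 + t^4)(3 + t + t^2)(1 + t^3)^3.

21

(1 + 2t + 3t^3 + t^4) has coefficients 1,2,0,3,1 for degrees 0…4.
(3 + t + t^2) has coefficients 3,1,1,0,0,0,0,0,0 for degrees 0…8.
Finally multiplying by (1 + t^3)^3, the product of all factors after the first has coefficients 3,1,1,9,3,3,9,3,3 for degrees 0…8.
[t^8] = 1·3 + 2·3 + 3·3 + 1·3 = 21.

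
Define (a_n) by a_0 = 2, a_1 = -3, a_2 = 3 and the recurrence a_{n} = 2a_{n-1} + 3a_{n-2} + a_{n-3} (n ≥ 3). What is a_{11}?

7388

The ordinary generating function has denominator 1 - 2z - 3z^2 - z^3.
Iterating the recurrence: a_0,…,a_{11} = 2, -3, 3, -1, 4, 8, 27, 82, 253, 779, 2399, 7388.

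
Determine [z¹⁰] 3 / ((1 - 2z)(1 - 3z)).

525297

Partial fractions give a closed form: a_n = (-6)·2^n + (9)·3^n.
At n = 10: a_10 = 525297.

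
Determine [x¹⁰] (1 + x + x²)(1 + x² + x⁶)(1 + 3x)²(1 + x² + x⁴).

(1 + x + x²) has coefficients 1,1,1 for degrees 0…2.
(1 + x² + x⁶) has coefficients 1,0,1,0,0,0,1,0,0,0,0 for degrees 0…10.
Multiplying by (1 + 3x)² gives running coefficients 1,6,10,6,9,0,1,6,9,0,0 for degrees 0…10.
Finally multiplying by (1 + x² + x⁴), the product of all factors after the first has coefficients 1,6,11,12,20,12,20,12,19,6,10 for degrees 0…10.
[x¹⁰] = 1·10 + 1·6 + 1·19 = 35.

35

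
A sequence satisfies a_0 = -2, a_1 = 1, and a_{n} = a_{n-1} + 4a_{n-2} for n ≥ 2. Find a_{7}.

-339

The ordinary generating function has denominator 1 - z - 4z^2.
Iterating the recurrence: a_0,…,a_{7} = -2, 1, -7, -3, -31, -43, -167, -339.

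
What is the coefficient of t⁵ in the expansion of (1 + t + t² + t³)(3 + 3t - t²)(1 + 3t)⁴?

(1 + t + t² + t³) has coefficients 1,1,1,1 for degrees 0…3.
(3 + 3t - t²) has coefficients 3,3,-1,0,0,0 for degrees 0…5.
Finally multiplying by (1 + 3t)⁴, the product of all factors after the first has coefficients 3,39,197,474,513,135 for degrees 0…5.
[t⁵] = 1·135 + 1·513 + 1·474 + 1·197 = 1319.

1319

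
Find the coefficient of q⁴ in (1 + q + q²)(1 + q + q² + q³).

2

(1 + q + q²) has coefficients 1,1,1 for degrees 0…2.
(1 + q + q² + q³) has coefficients 1,1,1,1,0 for degrees 0…4.
[q⁴] = 1·0 + 1·1 + 1·1 = 2.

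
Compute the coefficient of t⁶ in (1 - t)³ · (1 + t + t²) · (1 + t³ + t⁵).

(1 - t)³ has coefficients 1,-3,3,-1 for degrees 0…3.
(1 + t + t²) has coefficients 1,1,1,0,0,0,0 for degrees 0…6.
Finally multiplying by (1 + t³ + t⁵), the product of all factors after the first has coefficients 1,1,1,1,1,2,1 for degrees 0…6.
[t⁶] = 1·1 − 3·2 + 3·1 − 1·1 = -3.

-3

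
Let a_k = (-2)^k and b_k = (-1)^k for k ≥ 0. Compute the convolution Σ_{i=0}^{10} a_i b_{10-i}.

The convolution is the t^10 coefficient of A(t)B(t).
Σ = 1·1 − 2·(-1) + 4·1 − 8·(-1) + 16·1 − 32·(-1) + 64·1 − 128·(-1) + 256·1 − 512·(-1) + 1024·1 = 2047.

2047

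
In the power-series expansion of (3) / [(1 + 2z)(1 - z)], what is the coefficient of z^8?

513

Partial fractions give a closed form: a_n = (2)·(-2)^n + (1)·1^n.
At n = 8: a_8 = 513.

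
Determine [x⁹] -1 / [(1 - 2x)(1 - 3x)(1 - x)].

Partial fractions give a closed form: a_n = (4)·2^n + (-9/2)·3^n + (-1/2)·1^n.
At n = 9: a_9 = -86526.

-86526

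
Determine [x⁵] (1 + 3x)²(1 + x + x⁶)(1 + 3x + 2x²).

18

(1 + 3x)² has coefficients 1,6,9 for degrees 0…2.
(1 + x + x⁶) has coefficients 1,1,0,0,0,0 for degrees 0…5.
Finally multiplying by (1 + 3x + 2x²), the product of all factors after the first has coefficients 1,4,5,2,0,0 for degrees 0…5.
[x⁵] = 1·0 + 6·0 + 9·2 = 18.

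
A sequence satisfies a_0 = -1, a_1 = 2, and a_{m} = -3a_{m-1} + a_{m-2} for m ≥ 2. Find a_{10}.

The ordinary generating function has denominator 1 + 3t - t^2.
Iterating the recurrence: a_0,…,a_{10} = -1, 2, -7, 23, -76, 251, -829, 2738, -9043, 29867, -98644.

-98644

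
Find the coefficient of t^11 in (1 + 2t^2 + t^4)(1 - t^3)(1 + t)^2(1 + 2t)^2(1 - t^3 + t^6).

(1 + 2t^2 + t^4) has coefficients 1,0,2,0,1 for degrees 0…4.
(1 - t^3) has coefficients 1,0,0,-1,0,0,0,0,0,0,0,0 for degrees 0…11.
Multiplying by (1 + t)^2 gives running coefficients 1,2,1,-1,-2,-1,0,0,0,0,0,0 for degrees 0…11.
Multiplying by (1 + 2t)^2 gives running coefficients 1,6,13,11,-2,-13,-12,-4,0,0,0,0 for degrees 0…11.
Finally multiplying by (1 - t^3 + t^6), the product of all factors after the first has coefficients 1,6,13,10,-8,-26,-22,4,26,23,2,-13 for degrees 0…11.
[t^11] = 1·(-13) + 2·23 + 1·4 = 37.

37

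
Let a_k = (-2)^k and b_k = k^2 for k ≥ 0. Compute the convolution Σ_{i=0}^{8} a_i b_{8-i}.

6

Write out a_i and b_{8-i} for i = 0,…,8 and sum the products.
Σ = 1·64 − 2·49 + 4·36 − 8·25 + 16·16 − 32·9 + 64·4 − 128·1 + 256·0 = 6.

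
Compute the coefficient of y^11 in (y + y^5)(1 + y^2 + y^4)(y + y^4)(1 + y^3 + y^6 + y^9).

(y + y^5) has coefficients 0,1,0,0,0,1 for degrees 0…5.
(1 + y^2 + y^4) has coefficients 1,0,1,0,1,0,0,0,0,0,0,0 for degrees 0…11.
Multiplying by (y + y^4) gives running coefficients 0,1,0,1,1,1,1,0,1,0,0,0 for degrees 0…11.
Finally multiplying by (1 + y^3 + y^6 + y^9), the product of all factors after the first has coefficients 0,1,0,1,2,1,2,2,2,2,2,2 for degrees 0…11.
[y^11] = 1·2 + 1·2 = 4.

4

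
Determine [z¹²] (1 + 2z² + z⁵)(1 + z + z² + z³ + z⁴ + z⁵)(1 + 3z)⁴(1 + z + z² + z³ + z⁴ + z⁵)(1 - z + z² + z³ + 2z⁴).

(1 + 2z² + z⁵) has coefficients 1,0,2,0,0,1 for degrees 0…5.
(1 + z + z² + z³ + z⁴ + z⁵) has coefficients 1,1,1,1,1,1,0,0,0,0,0,0,0 for degrees 0…12.
Multiplying by (1 + 3z)⁴ gives running coefficients 1,13,67,175,256,256,255,243,189,81,0,0,0 for degrees 0…12.
Multiplying by (1 + z + z² + z³ + z⁴ + z⁵) gives running coefficients 1,14,81,256,512,768,1022,1252,1374,1280,1024,768,513 for degrees 0…12.
Finally multiplying by (1 - z + z² + z³ + 2z⁴), the product of all factors after the first has coefficients 1,13,68,190,353,621,1184,2022,2936,3716,4414,4902,4797 for degrees 0…12.
[z¹²] = 1·4797 + 2·4414 + 1·2022 = 15647.

15647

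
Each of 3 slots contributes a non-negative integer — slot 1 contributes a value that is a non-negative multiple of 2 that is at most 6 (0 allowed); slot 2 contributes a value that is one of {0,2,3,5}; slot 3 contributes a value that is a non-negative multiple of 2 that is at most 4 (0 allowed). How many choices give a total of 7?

5

The generating function for the choices is (1 + z^2 + z^4 + z^6)·(1 + z^2 + z^3 + z^5)·(1 + z^2 + z^4); the count is [z^7].
(1 + z^2 + z^4 + z^6) has coefficients 1,0,1,0,1,0,1 for degrees 0…6.
(1 + z^2 + z^3 + z^5) has coefficients 1,0,1,1,0,1,0,0 for degrees 0…7.
Finally multiplying by (1 + z^2 + z^4), the product of all factors after the first has coefficients 1,0,2,1,2,2,1,2 for degrees 0…7.
[z^7] = 1·2 + 1·2 + 1·1 + 1·0 = 5.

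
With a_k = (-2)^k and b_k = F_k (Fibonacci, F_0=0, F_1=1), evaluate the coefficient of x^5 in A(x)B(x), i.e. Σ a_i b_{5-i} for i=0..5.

15

The convolution is the t^5 coefficient of A(t)B(t).
Σ = 1·5 − 2·3 + 4·2 − 8·1 + 16·1 − 32·0 = 15.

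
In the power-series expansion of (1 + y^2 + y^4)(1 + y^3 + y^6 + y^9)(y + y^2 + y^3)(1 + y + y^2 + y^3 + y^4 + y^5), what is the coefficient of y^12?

(1 + y^2 + y^4) has coefficients 1,0,1,0,1 for degrees 0…4.
(1 + y^3 + y^6 + y^9) has coefficients 1,0,0,1,0,0,1,0,0,1,0,0,0 for degrees 0…12.
Multiplying by (y + y^2 + y^3) gives running coefficients 0,1,1,1,1,1,1,1,1,1,1,1,1 for degrees 0…12.
Finally multiplying by (1 + y + y^2 + y^3 + y^4 + y^5), the product of all factors after the first has coefficients 0,1,2,3,4,5,6,6,6,6,6,6,6 for degrees 0…12.
[y^12] = 1·6 + 1·6 + 1·6 = 18.

18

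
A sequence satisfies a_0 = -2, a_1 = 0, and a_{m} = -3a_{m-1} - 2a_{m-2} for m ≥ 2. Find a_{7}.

The ordinary generating function has denominator 1 + 3z + 2z^2.
Iterating the recurrence: a_0,…,a_{7} = -2, 0, 4, -12, 28, -60, 124, -252.

-252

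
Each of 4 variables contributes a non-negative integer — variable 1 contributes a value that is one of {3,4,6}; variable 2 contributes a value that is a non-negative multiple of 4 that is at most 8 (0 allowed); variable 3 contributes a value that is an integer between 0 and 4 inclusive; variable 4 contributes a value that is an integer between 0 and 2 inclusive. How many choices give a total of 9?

The generating function for the choices is (q³ + q⁴ + q⁶)·(1 + q⁴ + q⁸)·(1 + q + q² + q³ + q⁴)·(1 + q + q²); the count is [q⁹].
(q³ + q⁴ + q⁶) has coefficients 0,0,0,1,1,0,1 for degrees 0…6.
(1 + q⁴ + q⁸) has coefficients 1,0,0,0,1,0,0,0,1,0 for degrees 0…9.
Multiplying by (1 + q + q² + q³ + q⁴) gives running coefficients 1,1,1,1,2,1,1,1,2,1 for degrees 0…9.
Finally multiplying by (1 + q + q²), the product of all factors after the first has coefficients 1,2,3,3,4,4,4,3,4,4 for degrees 0…9.
[q⁹] = 1·4 + 1·4 + 1·3 = 11.

11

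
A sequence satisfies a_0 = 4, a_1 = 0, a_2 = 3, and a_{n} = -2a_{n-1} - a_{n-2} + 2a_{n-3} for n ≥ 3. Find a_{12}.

The ordinary generating function has denominator 1 + 2y + y^2 - 2y^3.
Iterating the recurrence: a_0,…,a_{12} = 4, 0, 3, 2, -7, 18, -25, 18, 25, -118, 247, -326, 169.

169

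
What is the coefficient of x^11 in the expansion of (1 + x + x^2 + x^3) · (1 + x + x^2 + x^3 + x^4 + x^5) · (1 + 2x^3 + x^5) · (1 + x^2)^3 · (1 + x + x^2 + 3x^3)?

(1 + x + x^2 + x^3) has coefficients 1,1,1,1 for degrees 0…3.
(1 + x + x^2 + x^3 + x^4 + x^5) has coefficients 1,1,1,1,1,1,0,0,0,0,0,0 for degrees 0…11.
Multiplying by (1 + 2x^3 + x^5) gives running coefficients 1,1,1,3,3,4,3,3,3,1,1,0 for degrees 0…11.
Multiplying by (1 + x^2)^3 gives running coefficients 1,1,4,6,9,16,16,25,22,25,22,16 for degrees 0…11.
Finally multiplying by (1 + x + x^2 + 3x^3), the product of all factors after the first has coefficients 1,2,6,14,22,43,59,84,111,120,144,129 for degrees 0…11.
[x^11] = 1·129 + 1·144 + 1·120 + 1·111 = 504.

504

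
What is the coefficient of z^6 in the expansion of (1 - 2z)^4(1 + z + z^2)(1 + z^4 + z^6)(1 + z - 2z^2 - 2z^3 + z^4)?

(1 - 2z)^4 has coefficients 1,-8,24,-32,16 for degrees 0…4.
(1 + z + z^2) has coefficients 1,1,1,0,0,0,0 for degrees 0…6.
Multiplying by (1 + z^4 + z^6) gives running coefficients 1,1,1,0,1,1,2 for degrees 0…6.
Finally multiplying by (1 + z - 2z^2 - 2z^3 + z^4), the product of all factors after the first has coefficients 1,2,0,-3,-2,1,2 for degrees 0…6.
[z^6] = 1·2 − 8·1 + 24·(-2) − 32·(-3) + 16·0 = 42.

42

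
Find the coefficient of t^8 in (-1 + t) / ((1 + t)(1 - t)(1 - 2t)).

Partial fractions give a closed form: a_n = (-1/3)·(-1)^n + (-2/3)·2^n.
At n = 8: a_8 = -171.

-171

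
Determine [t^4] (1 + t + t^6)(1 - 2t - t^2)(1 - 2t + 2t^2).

-4

(1 + t + t^6) has coefficients 1,1,0,0,0 for degrees 0…4.
(1 - 2t - t^2) has coefficients 1,-2,-1,0,0 for degrees 0…4.
Finally multiplying by (1 - 2t + 2t^2), the product of all factors after the first has coefficients 1,-4,5,-2,-2 for degrees 0…4.
[t^4] = 1·(-2) + 1·(-2) = -4.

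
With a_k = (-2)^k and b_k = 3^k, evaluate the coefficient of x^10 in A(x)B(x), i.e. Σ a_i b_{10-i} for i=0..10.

35839

This is [x^10] in the product of the two ordinary generating functions.
Σ = 1·59049 − 2·19683 + 4·6561 − 8·2187 + 16·729 − 32·243 + 64·81 − 128·27 + 256·9 − 512·3 + 1024·1 = 35839.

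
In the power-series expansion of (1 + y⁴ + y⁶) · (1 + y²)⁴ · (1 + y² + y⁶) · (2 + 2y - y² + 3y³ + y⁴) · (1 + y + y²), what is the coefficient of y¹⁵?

276

(1 + y⁴ + y⁶) has coefficients 1,0,0,0,1,0,1 for degrees 0…6.
(1 + y²)⁴ has coefficients 1,0,4,0,6,0,4,0,1,0,0,0,0,0,0,0 for degrees 0…15.
Multiplying by (1 + y² + y⁶) gives running coefficients 1,0,5,0,10,0,11,0,9,0,7,0,4,0,1,0 for degrees 0…15.
Multiplying by (2 + 2y - y² + 3y³ + y⁴) gives running coefficients 2,2,9,13,16,35,17,52,17,51,16,41,10,29,5,14 for degrees 0…15.
Finally multiplying by (1 + y + y²), the product of all factors after the first has coefficients 2,4,13,24,38,64,68,104,86,120,84,108,67,80,44,48 for degrees 0…15.
[y¹⁵] = 1·48 + 1·108 + 1·120 = 276.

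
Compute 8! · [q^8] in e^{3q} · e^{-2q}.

1

The EGF product rule gives c_8 = Σ_{k_1+k_2=8} C(8; k_1,k_2) · ∏ g_i(k_i), where e^{3q} gives (3)^k; e^{-2q} gives (-2)^k.
g_1(k) for k = 0…8: 1, 3, 9, 27, 81, 243, 729, 2187, 6561.
g_2(k) for k = 0…8: 1, -2, 4, -8, 16, -32, 64, -128, 256.
c_8 = Σ_k C(8,k)·g_1(k)·g_2(8−k) = 1·1·256 + 8·3·(-128) + 28·9·64 + 56·27·(-32) + 70·81·16 + 56·243·(-8) + 28·729·4 + 8·2187·(-2) + 1·6561·1 = 256 − 3072 + 16128 − 48384 + 90720 − 108864 + 81648 − 34992 + 6561 = 1.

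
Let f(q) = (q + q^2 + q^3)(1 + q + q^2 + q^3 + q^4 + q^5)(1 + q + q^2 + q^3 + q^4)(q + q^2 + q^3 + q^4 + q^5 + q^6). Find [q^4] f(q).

10

(q + q^2 + q^3) has coefficients 0,1,1,1 for degrees 0…3.
(1 + q + q^2 + q^3 + q^4 + q^5) has coefficients 1,1,1,1,1 for degrees 0…4.
Multiplying by (1 + q + q^2 + q^3 + q^4) gives running coefficients 1,2,3,4,5 for degrees 0…4.
Finally multiplying by (q + q^2 + q^3 + q^4 + q^5 + q^6), the product of all factors after the first has coefficients 0,1,3,6,10 for degrees 0…4.
[q^4] = 1·6 + 1·3 + 1·1 = 10.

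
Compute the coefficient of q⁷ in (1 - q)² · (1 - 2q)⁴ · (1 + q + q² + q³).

(1 - q)² has coefficients 1,-2,1 for degrees 0…2.
(1 - 2q)⁴ has coefficients 1,-8,24,-32,16,0,0,0 for degrees 0…7.
Finally multiplying by (1 + q + q² + q³), the product of all factors after the first has coefficients 1,-7,17,-15,0,8,-16,16 for degrees 0…7.
[q⁷] = 1·16 − 2·(-16) + 1·8 = 56.

56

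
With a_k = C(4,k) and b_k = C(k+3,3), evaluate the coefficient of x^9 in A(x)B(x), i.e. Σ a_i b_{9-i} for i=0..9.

Write out a_i and b_{9-i} for i = 0,…,9 and sum the products.
Σ = 1·220 + 4·165 + 6·120 + 4·84 + 1·56 + 0·35 + 0·20 + 0·10 + 0·4 + 0·1 = 1992.

1992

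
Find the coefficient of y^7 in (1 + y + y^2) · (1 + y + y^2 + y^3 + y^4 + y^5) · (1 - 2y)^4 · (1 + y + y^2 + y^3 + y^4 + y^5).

(1 + y + y^2) has coefficients 1,1,1 for degrees 0…2.
(1 + y + y^2 + y^3 + y^4 + y^5) has coefficients 1,1,1,1,1,1,0,0 for degrees 0…7.
Multiplying by (1 - 2y)^4 gives running coefficients 1,-7,17,-15,1,1,0,8 for degrees 0…7.
Finally multiplying by (1 + y + y^2 + y^3 + y^4 + y^5), the product of all factors after the first has coefficients 1,-6,11,-4,-3,-2,-3,12 for degrees 0…7.
[y^7] = 1·12 + 1·(-3) + 1·(-2) = 7.

7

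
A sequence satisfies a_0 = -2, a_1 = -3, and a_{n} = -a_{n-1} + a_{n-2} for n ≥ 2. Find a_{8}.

37

The ordinary generating function has denominator 1 + t - t^2.
Iterating the recurrence: a_0,…,a_{8} = -2, -3, 1, -4, 5, -9, 14, -23, 37.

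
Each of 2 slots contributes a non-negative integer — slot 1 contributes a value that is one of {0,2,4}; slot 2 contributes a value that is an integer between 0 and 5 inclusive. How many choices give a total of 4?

3

The generating function for the choices is (1 + q² + q⁴)·(1 + q + q² + q³ + q⁴ + q⁵); the count is [q⁴].
(1 + q² + q⁴) has coefficients 1,0,1,0,1 for degrees 0…4.
(1 + q + q² + q³ + q⁴ + q⁵) has coefficients 1,1,1,1,1 for degrees 0…4.
[q⁴] = 1·1 + 1·1 + 1·1 = 3.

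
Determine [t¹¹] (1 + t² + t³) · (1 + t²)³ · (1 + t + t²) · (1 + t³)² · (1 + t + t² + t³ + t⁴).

162

(1 + t² + t³) has coefficients 1,0,1,1 for degrees 0…3.
(1 + t²)³ has coefficients 1,0,3,0,3,0,1,0,0,0,0,0 for degrees 0…11.
Multiplying by (1 + t + t²) gives running coefficients 1,1,4,3,6,3,4,1,1,0,0,0 for degrees 0…11.
Multiplying by (1 + t³)² gives running coefficients 1,1,4,5,8,11,11,14,11,11,8,5 for degrees 0…11.
Finally multiplying by (1 + t + t² + t³ + t⁴), the product of all factors after the first has coefficients 1,2,6,11,19,29,39,49,55,58,55,49 for degrees 0…11.
[t¹¹] = 1·49 + 1·58 + 1·55 = 162.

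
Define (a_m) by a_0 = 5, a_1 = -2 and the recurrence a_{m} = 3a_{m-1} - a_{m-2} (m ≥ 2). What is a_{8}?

The ordinary generating function has denominator 1 - 3z + z^2.
Iterating the recurrence: a_0,…,a_{8} = 5, -2, -11, -31, -82, -215, -563, -1474, -3859.

-3859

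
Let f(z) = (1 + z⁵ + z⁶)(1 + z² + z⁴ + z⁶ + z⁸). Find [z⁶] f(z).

2

(1 + z⁵ + z⁶) has coefficients 1,0,0,0,0,1,1 for degrees 0…6.
(1 + z² + z⁴ + z⁶ + z⁸) has coefficients 1,0,1,0,1,0,1 for degrees 0…6.
[z⁶] = 1·1 + 1·0 + 1·1 = 2.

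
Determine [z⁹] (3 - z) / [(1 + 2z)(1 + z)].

Partial fractions give a closed form: a_n = (7)·(-2)^n + (-4)·(-1)^n.
At n = 9: a_9 = -3580.

-3580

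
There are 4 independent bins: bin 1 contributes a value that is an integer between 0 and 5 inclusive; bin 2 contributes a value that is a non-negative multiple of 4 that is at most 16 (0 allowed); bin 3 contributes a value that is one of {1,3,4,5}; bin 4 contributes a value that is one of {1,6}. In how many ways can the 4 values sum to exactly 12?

10

The generating function for the choices is (1 + z + z² + z³ + z⁴ + z⁵)·(1 + z⁴ + z⁸ + z¹² + z¹⁶)·(z + z³ + z⁴ + z⁵)·(z + z⁶); the count is [z¹²].
(1 + z + z² + z³ + z⁴ + z⁵) has coefficients 1,1,1,1,1,1 for degrees 0…5.
(1 + z⁴ + z⁸ + z¹² + z¹⁶) has coefficients 1,0,0,0,1,0,0,0,1,0,0,0,1 for degrees 0…12.
Multiplying by (z + z³ + z⁴ + z⁵) gives running coefficients 0,1,0,1,1,2,0,1,1,2,0,1,1 for degrees 0…12.
Finally multiplying by (z + z⁶), the product of all factors after the first has coefficients 0,0,1,0,1,1,2,1,1,2,3,2,1 for degrees 0…12.
[z¹²] = 1·1 + 1·2 + 1·3 + 1·2 + 1·1 + 1·1 = 10.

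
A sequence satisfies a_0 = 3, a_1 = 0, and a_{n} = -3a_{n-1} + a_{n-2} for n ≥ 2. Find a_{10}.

38910

The ordinary generating function has denominator 1 + 3z - z^2.
Iterating the recurrence: a_0,…,a_{10} = 3, 0, 3, -9, 30, -99, 327, -1080, 3567, -11781, 38910.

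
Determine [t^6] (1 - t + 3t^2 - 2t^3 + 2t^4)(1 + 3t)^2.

(1 - t + 3t^2 - 2t^3 + 2t^4) has coefficients 1,-1,3,-2,2 for degrees 0…4.
(1 + 3t)^2 has coefficients 1,6,9,0,0,0,0 for degrees 0…6.
[t^6] = 1·0 − 1·0 + 3·0 − 2·0 + 2·9 = 18.

18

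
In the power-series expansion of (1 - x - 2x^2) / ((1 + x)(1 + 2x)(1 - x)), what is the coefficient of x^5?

-43

Partial fractions give a closed form: a_n = (4/3)·(-2)^n + (-1/3)·1^n.
At n = 5: a_5 = -43.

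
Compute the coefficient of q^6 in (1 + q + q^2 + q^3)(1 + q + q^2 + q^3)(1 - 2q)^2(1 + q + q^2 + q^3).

10

(1 + q + q^2 + q^3) has coefficients 1,1,1,1 for degrees 0…3.
(1 + q + q^2 + q^3) has coefficients 1,1,1,1,0,0,0 for degrees 0…6.
Multiplying by (1 - 2q)^2 gives running coefficients 1,-3,1,1,0,4,0 for degrees 0…6.
Finally multiplying by (1 + q + q^2 + q^3), the product of all factors after the first has coefficients 1,-2,-1,0,-1,6,5 for degrees 0…6.
[q^6] = 1·5 + 1·6 + 1·(-1) + 1·0 = 10.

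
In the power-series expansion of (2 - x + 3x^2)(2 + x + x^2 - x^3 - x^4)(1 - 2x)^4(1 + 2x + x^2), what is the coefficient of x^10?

(2 - x + 3x^2) has coefficients 2,-1,3 for degrees 0…2.
(2 + x + x^2 - x^3 - x^4) has coefficients 2,1,1,-1,-1,0,0,0,0,0,0 for degrees 0…10.
Multiplying by (1 - 2x)^4 gives running coefficients 2,-15,41,-49,31,-32,24,16,-16,0,0 for degrees 0…10.
Finally multiplying by (1 + 2x + x^2), the product of all factors after the first has coefficients 2,-11,13,18,-26,-19,-9,32,40,-16,-16 for degrees 0…10.
[x^10] = 2·(-16) − 1·(-16) + 3·40 = 104.

104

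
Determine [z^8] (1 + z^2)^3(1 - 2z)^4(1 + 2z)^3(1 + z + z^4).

-135

(1 + z^2)^3 has coefficients 1,0,3,0,3,0,1 for degrees 0…6.
(1 - 2z)^4 has coefficients 1,-8,24,-32,16,0,0,0,0 for degrees 0…8.
Multiplying by (1 + 2z)^3 gives running coefficients 1,-2,-12,24,48,-96,-64,128,0 for degrees 0…8.
Finally multiplying by (1 + z + z^4), the product of all factors after the first has coefficients 1,-1,-14,12,73,-50,-172,88,176 for degrees 0…8.
[z^8] = 1·176 + 3·(-172) + 3·73 + 1·(-14) = -135.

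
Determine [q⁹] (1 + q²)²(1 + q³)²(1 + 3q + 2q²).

(1 + q²)² has coefficients 1,0,2,0,1 for degrees 0…4.
(1 + q³)² has coefficients 1,0,0,2,0,0,1,0,0,0 for degrees 0…9.
Finally multiplying by (1 + 3q + 2q²), the product of all factors after the first has coefficients 1,3,2,2,6,4,1,3,2,0 for degrees 0…9.
[q⁹] = 1·0 + 2·3 + 1·4 = 10.

10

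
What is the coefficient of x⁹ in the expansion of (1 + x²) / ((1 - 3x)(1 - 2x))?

64330

The denominator gives the recurrence a_n = 5a_(n−1) − 6a_(n−2) for n ≥ 3; the numerator fixes a_0 = 1, a_1 = 5, a_2 = 20.
Iterating: 1, 5, 20, 70, 230, 730, 2270, 6970, 21230, 64330, so a_9 = 64330.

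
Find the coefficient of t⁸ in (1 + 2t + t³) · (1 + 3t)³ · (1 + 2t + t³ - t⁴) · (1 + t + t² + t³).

(1 + 2t + t³) has coefficients 1,2,0,1 for degrees 0…3.
(1 + 3t)³ has coefficients 1,9,27,27,0,0,0,0,0 for degrees 0…8.
Multiplying by (1 + 2t + t³ - t⁴) gives running coefficients 1,11,45,82,62,18,0,-27,0 for degrees 0…8.
Finally multiplying by (1 + t + t² + t³), the product of all factors after the first has coefficients 1,12,57,139,200,207,162,53,-9 for degrees 0…8.
[t⁸] = 1·(-9) + 2·53 + 1·207 = 304.

304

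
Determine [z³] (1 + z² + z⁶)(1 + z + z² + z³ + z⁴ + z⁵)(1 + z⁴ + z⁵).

2

(1 + z² + z⁶) has coefficients 1,0,1,0 for degrees 0…3.
(1 + z + z² + z³ + z⁴ + z⁵) has coefficients 1,1,1,1 for degrees 0…3.
Finally multiplying by (1 + z⁴ + z⁵), the product of all factors after the first has coefficients 1,1,1,1 for degrees 0…3.
[z³] = 1·1 + 1·1 = 2.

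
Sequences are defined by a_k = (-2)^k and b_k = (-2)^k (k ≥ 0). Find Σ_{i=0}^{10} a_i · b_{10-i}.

This is [x^10] in the product of the two ordinary generating functions.
Σ = 1·1024 − 2·(-512) + 4·256 − 8·(-128) + 16·64 − 32·(-32) + 64·16 − 128·(-8) + 256·4 − 512·(-2) + 1024·1 = 11264.

11264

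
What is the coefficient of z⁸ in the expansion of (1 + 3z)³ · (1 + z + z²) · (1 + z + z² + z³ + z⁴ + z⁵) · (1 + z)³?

(1 + 3z)³ has coefficients 1,9,27,27 for degrees 0…3.
(1 + z + z²) has coefficients 1,1,1,0,0,0,0,0,0 for degrees 0…8.
Multiplying by (1 + z + z² + z³ + z⁴ + z⁵) gives running coefficients 1,2,3,3,3,3,2,1,0 for degrees 0…8.
Finally multiplying by (1 + z)³, the product of all factors after the first has coefficients 1,5,12,19,23,24,23,19,12 for degrees 0…8.
[z⁸] = 1·12 + 9·19 + 27·23 + 27·24 = 1452.

1452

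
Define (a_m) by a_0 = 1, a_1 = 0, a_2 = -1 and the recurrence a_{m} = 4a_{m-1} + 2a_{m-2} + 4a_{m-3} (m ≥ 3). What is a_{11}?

The ordinary generating function has denominator 1 - 4t - 2t^2 - 4t^3.
Iterating the recurrence: a_0,…,a_{11} = 1, 0, -1, 0, -2, -12, -52, -240, -1112, -5136, -23728, -109632.

-109632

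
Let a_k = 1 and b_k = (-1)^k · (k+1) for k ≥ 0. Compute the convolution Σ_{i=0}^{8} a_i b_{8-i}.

5

The convolution is the x^8 coefficient of A(x)B(x).
Σ = 1·9 + 1·(-8) + 1·7 + 1·(-6) + 1·5 + 1·(-4) + 1·3 + 1·(-2) + 1·1 = 5.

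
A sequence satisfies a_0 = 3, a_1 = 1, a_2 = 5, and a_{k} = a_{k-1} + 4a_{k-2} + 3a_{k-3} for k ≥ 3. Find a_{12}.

The ordinary generating function has denominator 1 - x - 4x^2 - 3x^3.
Iterating the recurrence: a_0,…,a_{12} = 3, 1, 5, 18, 41, 128, 346, 981, 2749, 7711, 21650, 60741, 170474.

170474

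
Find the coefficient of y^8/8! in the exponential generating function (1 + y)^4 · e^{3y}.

The EGF product rule gives c_8 = Σ_{k_1+k_2=8} C(8; k_1,k_2) · ∏ g_i(k_i), where (1+y)^4 gives the falling factorial (4)_k; e^{3y} gives (3)^k.
g_1(k) for k = 0…8: 1, 4, 12, 24, 24, 0, 0, 0, 0.
g_2(k) for k = 0…8: 1, 3, 9, 27, 81, 243, 729, 2187, 6561.
c_8 = Σ_k C(8,k)·g_1(k)·g_2(8−k) = 1·1·6561 + 8·4·2187 + 28·12·729 + 56·24·243 + 70·24·81 = 6561 + 69984 + 244944 + 326592 + 136080 = 784161.

784161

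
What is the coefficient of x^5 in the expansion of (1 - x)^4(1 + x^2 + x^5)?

-3

(1 - x)^4 has coefficients 1,-4,6,-4,1 for degrees 0…4.
(1 + x^2 + x^5) has coefficients 1,0,1,0,0,1 for degrees 0…5.
[x^5] = 1·1 − 4·0 + 6·0 − 4·1 + 1·0 = -3.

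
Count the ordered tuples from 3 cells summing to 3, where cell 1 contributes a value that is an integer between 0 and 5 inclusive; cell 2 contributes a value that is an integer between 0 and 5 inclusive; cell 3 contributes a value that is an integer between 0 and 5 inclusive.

10

The generating function for the choices is (1 + x + x² + x³ + x⁴ + x⁵)·(1 + x + x² + x³ + x⁴ + x⁵)·(1 + x + x² + x³ + x⁴ + x⁵); the count is [x³].
(1 + x + x² + x³ + x⁴ + x⁵) has coefficients 1,1,1,1 for degrees 0…3.
(1 + x + x² + x³ + x⁴ + x⁵) has coefficients 1,1,1,1 for degrees 0…3.
Finally multiplying by (1 + x + x² + x³ + x⁴ + x⁵), the product of all factors after the first has coefficients 1,2,3,4 for degrees 0…3.
[x³] = 1·4 + 1·3 + 1·2 + 1·1 = 10.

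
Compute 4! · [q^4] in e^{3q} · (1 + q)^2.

405

The EGF product rule gives c_4 = Σ_{k_1+k_2=4} C(4; k_1,k_2) · ∏ g_i(k_i), where e^{3q} gives (3)^k; (1+q)^2 gives the falling factorial (2)_k.
g_1(k) for k = 0…4: 1, 3, 9, 27, 81.
g_2(k) for k = 0…4: 1, 2, 2, 0, 0.
c_4 = Σ_k C(4,k)·g_1(k)·g_2(4−k) = 6·9·2 + 4·27·2 + 1·81·1 = 108 + 216 + 81 = 405.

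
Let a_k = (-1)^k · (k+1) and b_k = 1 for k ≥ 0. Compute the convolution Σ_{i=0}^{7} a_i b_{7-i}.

Write out a_i and b_{7-i} for i = 0,…,7 and sum the products.
Σ = 1·1 − 2·1 + 3·1 − 4·1 + 5·1 − 6·1 + 7·1 − 8·1 = -4.

-4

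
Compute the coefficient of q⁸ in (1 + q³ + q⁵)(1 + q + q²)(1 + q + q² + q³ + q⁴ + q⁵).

(1 + q³ + q⁵) has coefficients 1,0,0,1,0,1 for degrees 0…5.
(1 + q + q²) has coefficients 1,1,1,0,0,0,0,0,0 for degrees 0…8.
Finally multiplying by (1 + q + q² + q³ + q⁴ + q⁵), the product of all factors after the first has coefficients 1,2,3,3,3,3,2,1,0 for degrees 0…8.
[q⁸] = 1·0 + 1·3 + 1·3 = 6.

6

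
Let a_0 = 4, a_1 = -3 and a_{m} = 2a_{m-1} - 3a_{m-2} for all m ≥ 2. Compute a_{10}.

-810

The ordinary generating function has denominator 1 - 2z + 3z^2.
Iterating the recurrence: a_0,…,a_{10} = 4, -3, -18, -27, 0, 81, 162, 81, -324, -891, -810.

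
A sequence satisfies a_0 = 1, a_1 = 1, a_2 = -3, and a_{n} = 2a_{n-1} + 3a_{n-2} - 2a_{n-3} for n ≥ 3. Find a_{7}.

The ordinary generating function has denominator 1 - 2x - 3x^2 + 2x^3.
Iterating the recurrence: a_0,…,a_{7} = 1, 1, -3, -5, -21, -51, -155, -421.

-421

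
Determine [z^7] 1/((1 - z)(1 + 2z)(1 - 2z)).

The denominator gives the recurrence a_n = a_(n−1) + 4a_(n−2) − 4a_(n−3) for n ≥ 3; the numerator fixes a_0 = 1, a_1 = 1, a_2 = 5.
Iterating: 1, 1, 5, 5, 21, 21, 85, 85, so a_7 = 85.

85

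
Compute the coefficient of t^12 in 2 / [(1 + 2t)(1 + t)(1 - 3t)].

Partial fractions give a closed form: a_n = (8/5)·(-2)^n + (-1/2)·(-1)^n + (9/10)·3^n.
At n = 12: a_12 = 484850.

484850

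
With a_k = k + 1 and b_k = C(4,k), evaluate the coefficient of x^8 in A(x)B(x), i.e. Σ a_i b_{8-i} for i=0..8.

112

This is [x^8] in the product of the two ordinary generating functions.
Σ = 1·0 + 2·0 + 3·0 + 4·0 + 5·1 + 6·4 + 7·6 + 8·4 + 9·1 = 112.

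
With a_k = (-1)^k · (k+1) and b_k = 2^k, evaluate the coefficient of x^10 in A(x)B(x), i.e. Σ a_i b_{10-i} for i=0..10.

Write out a_i and b_{10-i} for i = 0,…,10 and sum the products.
Σ = 1·1024 − 2·512 + 3·256 − 4·128 + 5·64 − 6·32 + 7·16 − 8·8 + 9·4 − 10·2 + 11·1 = 459.

459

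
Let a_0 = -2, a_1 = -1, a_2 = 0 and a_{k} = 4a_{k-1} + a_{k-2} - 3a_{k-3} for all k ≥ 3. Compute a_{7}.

1612

The ordinary generating function has denominator 1 - 4x - x^2 + 3x^3.
Iterating the recurrence: a_0,…,a_{7} = -2, -1, 0, 5, 23, 97, 396, 1612.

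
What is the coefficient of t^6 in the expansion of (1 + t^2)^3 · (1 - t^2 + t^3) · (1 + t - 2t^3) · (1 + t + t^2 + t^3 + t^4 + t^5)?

3

(1 + t^2)^3 has coefficients 1,0,3,0,3,0,1 for degrees 0…6.
(1 - t^2 + t^3) has coefficients 1,0,-1,1,0,0,0 for degrees 0…6.
Multiplying by (1 + t - 2t^3) gives running coefficients 1,1,-1,-2,1,2,-2 for degrees 0…6.
Finally multiplying by (1 + t + t^2 + t^3 + t^4 + t^5), the product of all factors after the first has coefficients 1,2,1,-1,0,2,-1 for degrees 0…6.
[t^6] = 1·(-1) + 3·0 + 3·1 + 1·1 = 3.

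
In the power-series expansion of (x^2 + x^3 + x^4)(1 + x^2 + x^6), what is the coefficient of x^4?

2

(x^2 + x^3 + x^4) has coefficients 0,0,1,1,1 for degrees 0…4.
(1 + x^2 + x^6) has coefficients 1,0,1,0,0 for degrees 0…4.
[x^4] = 1·1 + 1·0 + 1·1 = 2.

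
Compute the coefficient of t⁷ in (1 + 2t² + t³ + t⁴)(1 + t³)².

(1 + 2t² + t³ + t⁴) has coefficients 1,0,2,1,1 for degrees 0…4.
(1 + t³)² has coefficients 1,0,0,2,0,0,1,0 for degrees 0…7.
[t⁷] = 1·0 + 2·0 + 1·0 + 1·2 = 2.

2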